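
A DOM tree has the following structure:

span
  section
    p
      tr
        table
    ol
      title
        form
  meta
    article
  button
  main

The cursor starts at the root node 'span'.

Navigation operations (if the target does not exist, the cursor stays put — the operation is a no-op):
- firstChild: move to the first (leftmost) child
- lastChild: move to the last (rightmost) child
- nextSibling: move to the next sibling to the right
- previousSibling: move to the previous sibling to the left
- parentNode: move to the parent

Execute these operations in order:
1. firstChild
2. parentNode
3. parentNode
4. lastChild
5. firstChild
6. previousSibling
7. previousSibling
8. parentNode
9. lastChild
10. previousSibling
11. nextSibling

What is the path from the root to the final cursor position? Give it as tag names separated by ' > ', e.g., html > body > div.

After 1 (firstChild): section
After 2 (parentNode): span
After 3 (parentNode): span (no-op, stayed)
After 4 (lastChild): main
After 5 (firstChild): main (no-op, stayed)
After 6 (previousSibling): button
After 7 (previousSibling): meta
After 8 (parentNode): span
After 9 (lastChild): main
After 10 (previousSibling): button
After 11 (nextSibling): main

Answer: span > main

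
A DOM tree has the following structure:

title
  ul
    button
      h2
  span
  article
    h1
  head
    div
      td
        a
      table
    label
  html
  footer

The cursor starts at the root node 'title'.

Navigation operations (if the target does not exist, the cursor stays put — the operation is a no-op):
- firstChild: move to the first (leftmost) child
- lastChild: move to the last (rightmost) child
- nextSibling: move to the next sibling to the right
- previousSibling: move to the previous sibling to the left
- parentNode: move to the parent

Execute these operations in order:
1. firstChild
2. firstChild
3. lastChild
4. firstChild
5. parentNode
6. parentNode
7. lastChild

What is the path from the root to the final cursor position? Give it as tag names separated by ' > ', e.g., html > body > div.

After 1 (firstChild): ul
After 2 (firstChild): button
After 3 (lastChild): h2
After 4 (firstChild): h2 (no-op, stayed)
After 5 (parentNode): button
After 6 (parentNode): ul
After 7 (lastChild): button

Answer: title > ul > button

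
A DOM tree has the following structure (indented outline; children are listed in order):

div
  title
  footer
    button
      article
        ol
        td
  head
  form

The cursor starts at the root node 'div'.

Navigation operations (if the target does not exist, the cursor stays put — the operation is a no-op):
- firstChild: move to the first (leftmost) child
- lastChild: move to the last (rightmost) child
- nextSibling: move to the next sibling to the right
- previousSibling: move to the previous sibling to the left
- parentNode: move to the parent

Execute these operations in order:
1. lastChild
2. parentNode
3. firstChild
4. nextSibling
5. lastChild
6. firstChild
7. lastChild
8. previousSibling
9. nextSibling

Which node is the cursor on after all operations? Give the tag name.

After 1 (lastChild): form
After 2 (parentNode): div
After 3 (firstChild): title
After 4 (nextSibling): footer
After 5 (lastChild): button
After 6 (firstChild): article
After 7 (lastChild): td
After 8 (previousSibling): ol
After 9 (nextSibling): td

Answer: td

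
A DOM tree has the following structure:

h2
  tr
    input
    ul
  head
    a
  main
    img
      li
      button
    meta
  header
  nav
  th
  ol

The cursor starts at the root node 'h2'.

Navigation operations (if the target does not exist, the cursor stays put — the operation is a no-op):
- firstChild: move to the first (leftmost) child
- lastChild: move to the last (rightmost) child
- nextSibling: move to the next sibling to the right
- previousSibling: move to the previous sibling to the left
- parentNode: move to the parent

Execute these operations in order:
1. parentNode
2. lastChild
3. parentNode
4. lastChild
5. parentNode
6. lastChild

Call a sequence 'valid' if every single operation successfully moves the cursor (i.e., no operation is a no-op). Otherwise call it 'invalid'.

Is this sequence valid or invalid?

Answer: invalid

Derivation:
After 1 (parentNode): h2 (no-op, stayed)
After 2 (lastChild): ol
After 3 (parentNode): h2
After 4 (lastChild): ol
After 5 (parentNode): h2
After 6 (lastChild): ol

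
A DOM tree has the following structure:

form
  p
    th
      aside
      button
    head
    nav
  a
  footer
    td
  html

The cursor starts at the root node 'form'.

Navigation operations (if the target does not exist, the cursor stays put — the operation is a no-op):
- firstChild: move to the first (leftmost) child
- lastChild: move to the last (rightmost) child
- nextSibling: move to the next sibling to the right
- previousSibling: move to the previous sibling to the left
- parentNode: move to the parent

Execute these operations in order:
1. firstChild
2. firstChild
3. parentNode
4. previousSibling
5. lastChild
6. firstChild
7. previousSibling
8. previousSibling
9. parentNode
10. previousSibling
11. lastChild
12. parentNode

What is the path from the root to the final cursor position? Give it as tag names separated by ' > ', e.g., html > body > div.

Answer: form > p

Derivation:
After 1 (firstChild): p
After 2 (firstChild): th
After 3 (parentNode): p
After 4 (previousSibling): p (no-op, stayed)
After 5 (lastChild): nav
After 6 (firstChild): nav (no-op, stayed)
After 7 (previousSibling): head
After 8 (previousSibling): th
After 9 (parentNode): p
After 10 (previousSibling): p (no-op, stayed)
After 11 (lastChild): nav
After 12 (parentNode): p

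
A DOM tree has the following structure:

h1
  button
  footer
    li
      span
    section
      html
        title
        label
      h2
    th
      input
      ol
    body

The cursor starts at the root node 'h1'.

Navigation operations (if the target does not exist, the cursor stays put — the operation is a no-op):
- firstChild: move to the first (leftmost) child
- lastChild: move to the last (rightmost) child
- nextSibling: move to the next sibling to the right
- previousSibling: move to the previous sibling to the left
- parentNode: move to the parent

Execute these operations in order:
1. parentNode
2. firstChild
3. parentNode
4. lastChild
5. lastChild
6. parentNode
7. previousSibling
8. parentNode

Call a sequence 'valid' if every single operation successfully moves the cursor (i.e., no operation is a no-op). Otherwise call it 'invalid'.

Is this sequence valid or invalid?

Answer: invalid

Derivation:
After 1 (parentNode): h1 (no-op, stayed)
After 2 (firstChild): button
After 3 (parentNode): h1
After 4 (lastChild): footer
After 5 (lastChild): body
After 6 (parentNode): footer
After 7 (previousSibling): button
After 8 (parentNode): h1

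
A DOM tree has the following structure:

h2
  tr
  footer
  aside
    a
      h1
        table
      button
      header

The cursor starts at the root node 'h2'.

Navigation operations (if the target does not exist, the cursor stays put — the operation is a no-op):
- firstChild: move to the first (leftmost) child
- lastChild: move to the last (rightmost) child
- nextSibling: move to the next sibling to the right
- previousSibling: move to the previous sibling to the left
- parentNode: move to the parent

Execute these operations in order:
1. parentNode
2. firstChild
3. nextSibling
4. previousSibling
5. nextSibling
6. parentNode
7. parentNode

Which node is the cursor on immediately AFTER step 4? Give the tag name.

After 1 (parentNode): h2 (no-op, stayed)
After 2 (firstChild): tr
After 3 (nextSibling): footer
After 4 (previousSibling): tr

Answer: tr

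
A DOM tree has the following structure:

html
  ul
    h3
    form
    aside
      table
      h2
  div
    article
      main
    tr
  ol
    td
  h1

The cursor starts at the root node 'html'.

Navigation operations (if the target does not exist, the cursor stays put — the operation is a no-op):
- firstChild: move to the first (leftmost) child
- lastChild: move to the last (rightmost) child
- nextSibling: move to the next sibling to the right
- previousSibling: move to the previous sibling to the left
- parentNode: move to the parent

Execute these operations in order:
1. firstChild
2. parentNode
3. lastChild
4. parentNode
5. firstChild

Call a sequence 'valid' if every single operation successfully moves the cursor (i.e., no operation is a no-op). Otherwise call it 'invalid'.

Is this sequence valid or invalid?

Answer: valid

Derivation:
After 1 (firstChild): ul
After 2 (parentNode): html
After 3 (lastChild): h1
After 4 (parentNode): html
After 5 (firstChild): ul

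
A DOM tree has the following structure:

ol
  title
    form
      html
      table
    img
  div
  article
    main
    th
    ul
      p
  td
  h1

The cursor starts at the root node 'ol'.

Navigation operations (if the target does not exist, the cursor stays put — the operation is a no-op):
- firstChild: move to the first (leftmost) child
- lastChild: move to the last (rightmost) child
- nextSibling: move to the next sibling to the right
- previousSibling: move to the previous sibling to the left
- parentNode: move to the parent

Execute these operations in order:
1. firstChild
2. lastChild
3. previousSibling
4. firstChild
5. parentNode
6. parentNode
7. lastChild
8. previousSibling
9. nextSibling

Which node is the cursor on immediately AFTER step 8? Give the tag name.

After 1 (firstChild): title
After 2 (lastChild): img
After 3 (previousSibling): form
After 4 (firstChild): html
After 5 (parentNode): form
After 6 (parentNode): title
After 7 (lastChild): img
After 8 (previousSibling): form

Answer: form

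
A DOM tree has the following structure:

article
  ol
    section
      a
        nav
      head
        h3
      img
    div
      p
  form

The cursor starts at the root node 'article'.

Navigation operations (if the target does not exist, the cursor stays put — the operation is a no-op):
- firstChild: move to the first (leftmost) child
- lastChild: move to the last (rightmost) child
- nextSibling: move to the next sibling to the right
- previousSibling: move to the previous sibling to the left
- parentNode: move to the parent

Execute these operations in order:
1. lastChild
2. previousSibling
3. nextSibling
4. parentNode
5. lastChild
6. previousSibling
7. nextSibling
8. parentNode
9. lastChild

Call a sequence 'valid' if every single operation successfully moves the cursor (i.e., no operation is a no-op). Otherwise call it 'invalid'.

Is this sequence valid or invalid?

After 1 (lastChild): form
After 2 (previousSibling): ol
After 3 (nextSibling): form
After 4 (parentNode): article
After 5 (lastChild): form
After 6 (previousSibling): ol
After 7 (nextSibling): form
After 8 (parentNode): article
After 9 (lastChild): form

Answer: valid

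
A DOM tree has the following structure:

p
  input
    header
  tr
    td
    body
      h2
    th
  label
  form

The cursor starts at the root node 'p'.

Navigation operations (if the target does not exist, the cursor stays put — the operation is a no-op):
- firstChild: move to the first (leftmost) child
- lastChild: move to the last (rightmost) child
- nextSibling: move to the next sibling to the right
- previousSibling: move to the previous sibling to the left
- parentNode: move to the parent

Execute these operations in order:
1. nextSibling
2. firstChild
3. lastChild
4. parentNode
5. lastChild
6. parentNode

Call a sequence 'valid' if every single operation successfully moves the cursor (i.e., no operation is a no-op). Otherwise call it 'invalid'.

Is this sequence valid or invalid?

Answer: invalid

Derivation:
After 1 (nextSibling): p (no-op, stayed)
After 2 (firstChild): input
After 3 (lastChild): header
After 4 (parentNode): input
After 5 (lastChild): header
After 6 (parentNode): input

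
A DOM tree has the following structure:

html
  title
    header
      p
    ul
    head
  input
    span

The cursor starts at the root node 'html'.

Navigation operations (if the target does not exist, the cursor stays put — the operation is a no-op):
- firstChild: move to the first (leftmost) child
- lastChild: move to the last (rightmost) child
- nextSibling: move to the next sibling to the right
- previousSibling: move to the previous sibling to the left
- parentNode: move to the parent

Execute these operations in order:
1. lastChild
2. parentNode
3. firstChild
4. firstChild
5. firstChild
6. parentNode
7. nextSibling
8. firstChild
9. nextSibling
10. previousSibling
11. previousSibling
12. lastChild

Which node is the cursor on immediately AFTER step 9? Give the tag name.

Answer: head

Derivation:
After 1 (lastChild): input
After 2 (parentNode): html
After 3 (firstChild): title
After 4 (firstChild): header
After 5 (firstChild): p
After 6 (parentNode): header
After 7 (nextSibling): ul
After 8 (firstChild): ul (no-op, stayed)
After 9 (nextSibling): head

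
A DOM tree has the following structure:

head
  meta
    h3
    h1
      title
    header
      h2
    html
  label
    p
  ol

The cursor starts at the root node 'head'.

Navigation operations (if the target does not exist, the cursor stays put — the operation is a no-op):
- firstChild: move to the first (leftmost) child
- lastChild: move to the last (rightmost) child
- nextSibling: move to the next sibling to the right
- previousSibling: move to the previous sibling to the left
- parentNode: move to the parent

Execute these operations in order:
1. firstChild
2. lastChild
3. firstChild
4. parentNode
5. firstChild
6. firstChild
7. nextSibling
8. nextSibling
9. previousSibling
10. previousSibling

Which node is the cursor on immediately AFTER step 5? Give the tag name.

Answer: h3

Derivation:
After 1 (firstChild): meta
After 2 (lastChild): html
After 3 (firstChild): html (no-op, stayed)
After 4 (parentNode): meta
After 5 (firstChild): h3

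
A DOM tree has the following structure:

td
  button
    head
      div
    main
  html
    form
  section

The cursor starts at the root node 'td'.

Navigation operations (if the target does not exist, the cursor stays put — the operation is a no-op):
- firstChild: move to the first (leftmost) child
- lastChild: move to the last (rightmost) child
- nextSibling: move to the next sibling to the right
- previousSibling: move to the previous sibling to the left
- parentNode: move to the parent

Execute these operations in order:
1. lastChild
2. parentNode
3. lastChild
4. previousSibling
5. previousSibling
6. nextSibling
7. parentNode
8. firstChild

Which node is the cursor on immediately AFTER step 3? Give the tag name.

After 1 (lastChild): section
After 2 (parentNode): td
After 3 (lastChild): section

Answer: section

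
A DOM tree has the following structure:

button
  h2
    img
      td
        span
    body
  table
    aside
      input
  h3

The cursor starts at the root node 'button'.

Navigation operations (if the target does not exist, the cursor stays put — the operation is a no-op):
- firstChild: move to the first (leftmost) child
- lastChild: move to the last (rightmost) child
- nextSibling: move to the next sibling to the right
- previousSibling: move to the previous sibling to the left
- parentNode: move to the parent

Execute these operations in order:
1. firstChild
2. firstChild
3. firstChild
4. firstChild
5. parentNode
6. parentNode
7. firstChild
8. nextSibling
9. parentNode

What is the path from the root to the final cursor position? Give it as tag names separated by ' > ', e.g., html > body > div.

Answer: button > h2 > img

Derivation:
After 1 (firstChild): h2
After 2 (firstChild): img
After 3 (firstChild): td
After 4 (firstChild): span
After 5 (parentNode): td
After 6 (parentNode): img
After 7 (firstChild): td
After 8 (nextSibling): td (no-op, stayed)
After 9 (parentNode): img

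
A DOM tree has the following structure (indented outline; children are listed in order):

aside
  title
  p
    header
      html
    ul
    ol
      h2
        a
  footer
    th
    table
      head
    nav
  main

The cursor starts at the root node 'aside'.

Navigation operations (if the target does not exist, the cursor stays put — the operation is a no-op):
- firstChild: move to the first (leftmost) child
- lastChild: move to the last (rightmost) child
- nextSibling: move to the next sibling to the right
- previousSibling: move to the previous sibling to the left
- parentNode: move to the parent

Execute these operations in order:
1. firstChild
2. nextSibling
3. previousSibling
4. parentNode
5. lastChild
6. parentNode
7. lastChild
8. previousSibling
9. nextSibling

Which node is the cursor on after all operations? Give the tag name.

After 1 (firstChild): title
After 2 (nextSibling): p
After 3 (previousSibling): title
After 4 (parentNode): aside
After 5 (lastChild): main
After 6 (parentNode): aside
After 7 (lastChild): main
After 8 (previousSibling): footer
After 9 (nextSibling): main

Answer: main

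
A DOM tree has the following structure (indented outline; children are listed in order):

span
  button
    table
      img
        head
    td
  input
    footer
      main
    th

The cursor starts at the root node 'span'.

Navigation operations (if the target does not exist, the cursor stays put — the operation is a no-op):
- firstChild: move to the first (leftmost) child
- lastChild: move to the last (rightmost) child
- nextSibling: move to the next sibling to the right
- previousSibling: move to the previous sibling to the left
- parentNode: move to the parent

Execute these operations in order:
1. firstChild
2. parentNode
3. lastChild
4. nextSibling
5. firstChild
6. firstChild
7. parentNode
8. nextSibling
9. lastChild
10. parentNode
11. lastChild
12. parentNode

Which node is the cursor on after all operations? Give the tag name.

Answer: input

Derivation:
After 1 (firstChild): button
After 2 (parentNode): span
After 3 (lastChild): input
After 4 (nextSibling): input (no-op, stayed)
After 5 (firstChild): footer
After 6 (firstChild): main
After 7 (parentNode): footer
After 8 (nextSibling): th
After 9 (lastChild): th (no-op, stayed)
After 10 (parentNode): input
After 11 (lastChild): th
After 12 (parentNode): input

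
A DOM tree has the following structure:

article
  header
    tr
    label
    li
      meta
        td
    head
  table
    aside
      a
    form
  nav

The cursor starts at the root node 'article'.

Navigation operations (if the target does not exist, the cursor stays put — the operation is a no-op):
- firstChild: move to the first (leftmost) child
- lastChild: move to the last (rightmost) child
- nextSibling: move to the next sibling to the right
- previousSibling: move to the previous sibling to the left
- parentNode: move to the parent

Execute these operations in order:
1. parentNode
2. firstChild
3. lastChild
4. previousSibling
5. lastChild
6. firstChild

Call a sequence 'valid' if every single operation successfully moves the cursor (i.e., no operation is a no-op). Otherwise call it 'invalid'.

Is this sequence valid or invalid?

Answer: invalid

Derivation:
After 1 (parentNode): article (no-op, stayed)
After 2 (firstChild): header
After 3 (lastChild): head
After 4 (previousSibling): li
After 5 (lastChild): meta
After 6 (firstChild): td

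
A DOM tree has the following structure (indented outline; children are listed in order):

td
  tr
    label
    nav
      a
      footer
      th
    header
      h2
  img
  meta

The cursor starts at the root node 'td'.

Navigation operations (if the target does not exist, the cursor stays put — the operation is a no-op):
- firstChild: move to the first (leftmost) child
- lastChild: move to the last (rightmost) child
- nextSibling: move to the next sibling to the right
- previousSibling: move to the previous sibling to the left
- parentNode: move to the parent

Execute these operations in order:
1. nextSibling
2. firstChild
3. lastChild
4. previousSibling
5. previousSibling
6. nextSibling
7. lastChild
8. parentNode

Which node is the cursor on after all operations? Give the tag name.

After 1 (nextSibling): td (no-op, stayed)
After 2 (firstChild): tr
After 3 (lastChild): header
After 4 (previousSibling): nav
After 5 (previousSibling): label
After 6 (nextSibling): nav
After 7 (lastChild): th
After 8 (parentNode): nav

Answer: nav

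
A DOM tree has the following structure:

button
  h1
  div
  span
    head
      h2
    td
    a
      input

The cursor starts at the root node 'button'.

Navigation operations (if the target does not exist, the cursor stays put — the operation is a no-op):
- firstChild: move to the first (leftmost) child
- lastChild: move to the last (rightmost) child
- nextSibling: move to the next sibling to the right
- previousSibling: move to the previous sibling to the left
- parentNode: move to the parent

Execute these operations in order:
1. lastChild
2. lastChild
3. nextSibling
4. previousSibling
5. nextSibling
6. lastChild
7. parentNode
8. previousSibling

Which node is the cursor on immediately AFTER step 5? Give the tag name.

Answer: a

Derivation:
After 1 (lastChild): span
After 2 (lastChild): a
After 3 (nextSibling): a (no-op, stayed)
After 4 (previousSibling): td
After 5 (nextSibling): a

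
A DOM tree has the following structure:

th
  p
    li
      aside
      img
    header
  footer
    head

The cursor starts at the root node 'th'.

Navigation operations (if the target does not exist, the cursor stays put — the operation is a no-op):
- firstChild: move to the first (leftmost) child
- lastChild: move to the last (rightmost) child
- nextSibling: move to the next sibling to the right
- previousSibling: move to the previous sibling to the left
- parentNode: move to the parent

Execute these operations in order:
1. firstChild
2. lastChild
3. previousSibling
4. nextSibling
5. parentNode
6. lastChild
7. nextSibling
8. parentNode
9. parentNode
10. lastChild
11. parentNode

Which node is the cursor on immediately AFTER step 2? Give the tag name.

Answer: header

Derivation:
After 1 (firstChild): p
After 2 (lastChild): header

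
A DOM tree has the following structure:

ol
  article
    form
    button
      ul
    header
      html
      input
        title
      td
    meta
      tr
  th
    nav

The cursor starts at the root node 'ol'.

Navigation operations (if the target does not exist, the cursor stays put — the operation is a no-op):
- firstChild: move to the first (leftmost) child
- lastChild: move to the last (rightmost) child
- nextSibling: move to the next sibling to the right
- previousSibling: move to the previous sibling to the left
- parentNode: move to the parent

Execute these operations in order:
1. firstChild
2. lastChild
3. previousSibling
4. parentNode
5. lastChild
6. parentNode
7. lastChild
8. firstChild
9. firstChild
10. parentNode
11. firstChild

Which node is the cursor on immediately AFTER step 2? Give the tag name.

Answer: meta

Derivation:
After 1 (firstChild): article
After 2 (lastChild): meta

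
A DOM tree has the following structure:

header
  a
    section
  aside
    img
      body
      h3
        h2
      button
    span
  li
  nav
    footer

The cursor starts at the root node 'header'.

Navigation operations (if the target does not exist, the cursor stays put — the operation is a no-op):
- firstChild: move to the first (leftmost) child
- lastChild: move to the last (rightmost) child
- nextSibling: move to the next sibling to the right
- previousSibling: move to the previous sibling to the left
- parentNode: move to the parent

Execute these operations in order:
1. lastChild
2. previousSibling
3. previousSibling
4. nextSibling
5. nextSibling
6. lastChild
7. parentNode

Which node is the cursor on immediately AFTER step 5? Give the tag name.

After 1 (lastChild): nav
After 2 (previousSibling): li
After 3 (previousSibling): aside
After 4 (nextSibling): li
After 5 (nextSibling): nav

Answer: nav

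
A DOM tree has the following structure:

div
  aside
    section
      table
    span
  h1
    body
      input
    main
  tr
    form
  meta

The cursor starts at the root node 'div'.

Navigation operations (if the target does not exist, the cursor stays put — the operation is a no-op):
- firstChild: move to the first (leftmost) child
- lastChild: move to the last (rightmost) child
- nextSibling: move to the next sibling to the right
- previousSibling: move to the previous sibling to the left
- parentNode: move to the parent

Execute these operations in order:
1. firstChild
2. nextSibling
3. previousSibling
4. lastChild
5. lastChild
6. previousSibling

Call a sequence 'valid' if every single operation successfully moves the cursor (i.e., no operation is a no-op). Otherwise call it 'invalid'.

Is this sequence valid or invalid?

Answer: invalid

Derivation:
After 1 (firstChild): aside
After 2 (nextSibling): h1
After 3 (previousSibling): aside
After 4 (lastChild): span
After 5 (lastChild): span (no-op, stayed)
After 6 (previousSibling): section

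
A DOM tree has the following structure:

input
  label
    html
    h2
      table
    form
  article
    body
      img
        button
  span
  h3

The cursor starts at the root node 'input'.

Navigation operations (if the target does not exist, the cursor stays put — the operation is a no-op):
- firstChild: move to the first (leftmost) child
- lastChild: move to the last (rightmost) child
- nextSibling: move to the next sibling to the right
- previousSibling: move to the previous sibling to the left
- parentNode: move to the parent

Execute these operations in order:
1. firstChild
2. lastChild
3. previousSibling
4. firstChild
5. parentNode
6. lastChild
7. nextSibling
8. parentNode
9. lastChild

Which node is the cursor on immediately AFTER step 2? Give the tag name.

Answer: form

Derivation:
After 1 (firstChild): label
After 2 (lastChild): form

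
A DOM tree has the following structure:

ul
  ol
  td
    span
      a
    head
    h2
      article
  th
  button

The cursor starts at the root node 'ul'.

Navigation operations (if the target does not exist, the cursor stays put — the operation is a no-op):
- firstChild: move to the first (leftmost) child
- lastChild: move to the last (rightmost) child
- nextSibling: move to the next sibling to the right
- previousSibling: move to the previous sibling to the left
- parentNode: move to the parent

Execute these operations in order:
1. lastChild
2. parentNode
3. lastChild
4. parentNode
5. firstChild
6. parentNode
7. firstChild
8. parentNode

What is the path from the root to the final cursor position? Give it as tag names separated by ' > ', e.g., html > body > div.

Answer: ul

Derivation:
After 1 (lastChild): button
After 2 (parentNode): ul
After 3 (lastChild): button
After 4 (parentNode): ul
After 5 (firstChild): ol
After 6 (parentNode): ul
After 7 (firstChild): ol
After 8 (parentNode): ul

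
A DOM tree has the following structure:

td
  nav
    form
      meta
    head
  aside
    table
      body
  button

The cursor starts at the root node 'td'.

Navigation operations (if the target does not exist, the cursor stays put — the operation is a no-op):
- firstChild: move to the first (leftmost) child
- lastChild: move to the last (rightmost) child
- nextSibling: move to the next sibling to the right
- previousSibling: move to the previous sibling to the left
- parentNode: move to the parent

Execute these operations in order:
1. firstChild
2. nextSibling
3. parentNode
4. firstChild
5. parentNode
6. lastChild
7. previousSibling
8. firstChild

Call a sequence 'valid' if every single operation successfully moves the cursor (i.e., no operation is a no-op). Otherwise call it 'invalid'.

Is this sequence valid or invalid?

Answer: valid

Derivation:
After 1 (firstChild): nav
After 2 (nextSibling): aside
After 3 (parentNode): td
After 4 (firstChild): nav
After 5 (parentNode): td
After 6 (lastChild): button
After 7 (previousSibling): aside
After 8 (firstChild): table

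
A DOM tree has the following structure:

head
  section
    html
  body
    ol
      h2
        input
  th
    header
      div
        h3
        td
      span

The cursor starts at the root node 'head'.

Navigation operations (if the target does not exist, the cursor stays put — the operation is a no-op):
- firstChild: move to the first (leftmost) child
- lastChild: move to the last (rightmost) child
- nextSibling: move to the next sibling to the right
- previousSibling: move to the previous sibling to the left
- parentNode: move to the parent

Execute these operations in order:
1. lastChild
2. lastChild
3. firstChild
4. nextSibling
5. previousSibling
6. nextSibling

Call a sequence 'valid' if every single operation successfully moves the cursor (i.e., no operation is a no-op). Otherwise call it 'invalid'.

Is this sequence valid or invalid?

After 1 (lastChild): th
After 2 (lastChild): header
After 3 (firstChild): div
After 4 (nextSibling): span
After 5 (previousSibling): div
After 6 (nextSibling): span

Answer: valid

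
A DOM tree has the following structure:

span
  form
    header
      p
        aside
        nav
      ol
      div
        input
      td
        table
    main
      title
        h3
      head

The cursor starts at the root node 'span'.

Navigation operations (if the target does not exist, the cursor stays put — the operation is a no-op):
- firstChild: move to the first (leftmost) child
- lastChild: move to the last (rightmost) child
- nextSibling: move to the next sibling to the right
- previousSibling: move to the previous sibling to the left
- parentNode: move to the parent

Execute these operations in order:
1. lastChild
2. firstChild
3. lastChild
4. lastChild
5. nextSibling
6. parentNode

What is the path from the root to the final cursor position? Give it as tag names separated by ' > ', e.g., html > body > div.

After 1 (lastChild): form
After 2 (firstChild): header
After 3 (lastChild): td
After 4 (lastChild): table
After 5 (nextSibling): table (no-op, stayed)
After 6 (parentNode): td

Answer: span > form > header > td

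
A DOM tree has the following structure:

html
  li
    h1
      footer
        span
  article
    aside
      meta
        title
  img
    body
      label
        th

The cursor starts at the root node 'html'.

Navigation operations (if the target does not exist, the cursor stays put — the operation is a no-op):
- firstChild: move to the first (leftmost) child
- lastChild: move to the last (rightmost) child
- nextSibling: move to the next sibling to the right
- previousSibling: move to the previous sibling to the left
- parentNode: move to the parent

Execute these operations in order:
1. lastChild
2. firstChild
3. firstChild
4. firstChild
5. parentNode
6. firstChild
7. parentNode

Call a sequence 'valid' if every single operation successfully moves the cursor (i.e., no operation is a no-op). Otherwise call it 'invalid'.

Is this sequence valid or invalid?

Answer: valid

Derivation:
After 1 (lastChild): img
After 2 (firstChild): body
After 3 (firstChild): label
After 4 (firstChild): th
After 5 (parentNode): label
After 6 (firstChild): th
After 7 (parentNode): label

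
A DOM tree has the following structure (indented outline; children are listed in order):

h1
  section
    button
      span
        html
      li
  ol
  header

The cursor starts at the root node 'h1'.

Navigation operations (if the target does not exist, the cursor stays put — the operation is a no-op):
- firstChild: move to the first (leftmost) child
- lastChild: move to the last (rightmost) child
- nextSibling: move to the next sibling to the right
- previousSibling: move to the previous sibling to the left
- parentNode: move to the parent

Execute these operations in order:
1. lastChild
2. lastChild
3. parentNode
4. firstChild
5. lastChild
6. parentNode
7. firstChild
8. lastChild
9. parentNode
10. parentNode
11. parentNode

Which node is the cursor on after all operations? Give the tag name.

Answer: h1

Derivation:
After 1 (lastChild): header
After 2 (lastChild): header (no-op, stayed)
After 3 (parentNode): h1
After 4 (firstChild): section
After 5 (lastChild): button
After 6 (parentNode): section
After 7 (firstChild): button
After 8 (lastChild): li
After 9 (parentNode): button
After 10 (parentNode): section
After 11 (parentNode): h1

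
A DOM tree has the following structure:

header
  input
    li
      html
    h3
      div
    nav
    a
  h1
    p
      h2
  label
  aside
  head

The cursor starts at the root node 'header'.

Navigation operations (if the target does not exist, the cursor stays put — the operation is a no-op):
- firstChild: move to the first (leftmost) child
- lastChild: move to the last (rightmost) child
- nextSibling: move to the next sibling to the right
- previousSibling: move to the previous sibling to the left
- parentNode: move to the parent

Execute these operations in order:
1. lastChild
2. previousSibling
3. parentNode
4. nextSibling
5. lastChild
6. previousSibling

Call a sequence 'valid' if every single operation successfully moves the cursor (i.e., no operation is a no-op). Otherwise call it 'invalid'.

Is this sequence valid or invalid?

Answer: invalid

Derivation:
After 1 (lastChild): head
After 2 (previousSibling): aside
After 3 (parentNode): header
After 4 (nextSibling): header (no-op, stayed)
After 5 (lastChild): head
After 6 (previousSibling): aside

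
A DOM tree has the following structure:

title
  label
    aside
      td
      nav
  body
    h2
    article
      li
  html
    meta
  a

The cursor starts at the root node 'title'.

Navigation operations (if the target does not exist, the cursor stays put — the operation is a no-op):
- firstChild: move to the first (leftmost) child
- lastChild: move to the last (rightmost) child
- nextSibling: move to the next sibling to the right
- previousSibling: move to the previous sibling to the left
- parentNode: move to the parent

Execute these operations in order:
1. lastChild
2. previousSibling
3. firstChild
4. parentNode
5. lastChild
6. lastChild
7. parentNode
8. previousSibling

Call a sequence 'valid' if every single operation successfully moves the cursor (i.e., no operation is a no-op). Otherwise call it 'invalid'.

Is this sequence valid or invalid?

Answer: invalid

Derivation:
After 1 (lastChild): a
After 2 (previousSibling): html
After 3 (firstChild): meta
After 4 (parentNode): html
After 5 (lastChild): meta
After 6 (lastChild): meta (no-op, stayed)
After 7 (parentNode): html
After 8 (previousSibling): body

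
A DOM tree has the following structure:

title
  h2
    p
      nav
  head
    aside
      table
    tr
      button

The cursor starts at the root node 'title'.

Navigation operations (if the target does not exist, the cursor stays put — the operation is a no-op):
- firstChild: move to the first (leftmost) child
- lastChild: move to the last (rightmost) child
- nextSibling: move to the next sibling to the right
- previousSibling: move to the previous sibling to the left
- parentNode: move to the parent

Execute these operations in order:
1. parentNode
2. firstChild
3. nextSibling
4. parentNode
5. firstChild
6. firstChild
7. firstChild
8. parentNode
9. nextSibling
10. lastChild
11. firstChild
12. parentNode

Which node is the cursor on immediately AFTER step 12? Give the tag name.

Answer: p

Derivation:
After 1 (parentNode): title (no-op, stayed)
After 2 (firstChild): h2
After 3 (nextSibling): head
After 4 (parentNode): title
After 5 (firstChild): h2
After 6 (firstChild): p
After 7 (firstChild): nav
After 8 (parentNode): p
After 9 (nextSibling): p (no-op, stayed)
After 10 (lastChild): nav
After 11 (firstChild): nav (no-op, stayed)
After 12 (parentNode): p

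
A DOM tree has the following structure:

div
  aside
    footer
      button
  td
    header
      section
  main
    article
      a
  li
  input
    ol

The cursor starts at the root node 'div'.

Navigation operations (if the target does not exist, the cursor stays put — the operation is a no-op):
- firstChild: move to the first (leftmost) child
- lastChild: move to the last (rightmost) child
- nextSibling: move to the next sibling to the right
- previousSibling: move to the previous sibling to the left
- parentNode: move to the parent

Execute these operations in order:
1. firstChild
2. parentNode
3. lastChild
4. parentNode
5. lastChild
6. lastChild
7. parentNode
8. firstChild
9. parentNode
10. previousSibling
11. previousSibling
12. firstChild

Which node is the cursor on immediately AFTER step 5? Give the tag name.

After 1 (firstChild): aside
After 2 (parentNode): div
After 3 (lastChild): input
After 4 (parentNode): div
After 5 (lastChild): input

Answer: input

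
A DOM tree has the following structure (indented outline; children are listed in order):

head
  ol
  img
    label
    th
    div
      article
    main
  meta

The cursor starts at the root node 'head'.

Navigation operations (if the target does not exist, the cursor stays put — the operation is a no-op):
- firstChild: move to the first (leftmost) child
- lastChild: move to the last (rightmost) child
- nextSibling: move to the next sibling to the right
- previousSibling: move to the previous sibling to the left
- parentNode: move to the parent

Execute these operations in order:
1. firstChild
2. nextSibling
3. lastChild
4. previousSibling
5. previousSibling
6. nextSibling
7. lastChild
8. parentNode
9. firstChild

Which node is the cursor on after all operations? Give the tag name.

After 1 (firstChild): ol
After 2 (nextSibling): img
After 3 (lastChild): main
After 4 (previousSibling): div
After 5 (previousSibling): th
After 6 (nextSibling): div
After 7 (lastChild): article
After 8 (parentNode): div
After 9 (firstChild): article

Answer: article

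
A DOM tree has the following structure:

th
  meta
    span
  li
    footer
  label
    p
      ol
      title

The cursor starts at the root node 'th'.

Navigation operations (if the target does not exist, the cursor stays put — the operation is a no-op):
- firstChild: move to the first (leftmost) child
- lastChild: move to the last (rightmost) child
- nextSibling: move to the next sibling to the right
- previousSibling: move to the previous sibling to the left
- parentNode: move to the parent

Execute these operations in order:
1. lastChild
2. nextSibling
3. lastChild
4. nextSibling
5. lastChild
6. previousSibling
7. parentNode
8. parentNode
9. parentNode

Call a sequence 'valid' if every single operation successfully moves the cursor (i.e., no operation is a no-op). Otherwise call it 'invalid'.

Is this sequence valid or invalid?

Answer: invalid

Derivation:
After 1 (lastChild): label
After 2 (nextSibling): label (no-op, stayed)
After 3 (lastChild): p
After 4 (nextSibling): p (no-op, stayed)
After 5 (lastChild): title
After 6 (previousSibling): ol
After 7 (parentNode): p
After 8 (parentNode): label
After 9 (parentNode): th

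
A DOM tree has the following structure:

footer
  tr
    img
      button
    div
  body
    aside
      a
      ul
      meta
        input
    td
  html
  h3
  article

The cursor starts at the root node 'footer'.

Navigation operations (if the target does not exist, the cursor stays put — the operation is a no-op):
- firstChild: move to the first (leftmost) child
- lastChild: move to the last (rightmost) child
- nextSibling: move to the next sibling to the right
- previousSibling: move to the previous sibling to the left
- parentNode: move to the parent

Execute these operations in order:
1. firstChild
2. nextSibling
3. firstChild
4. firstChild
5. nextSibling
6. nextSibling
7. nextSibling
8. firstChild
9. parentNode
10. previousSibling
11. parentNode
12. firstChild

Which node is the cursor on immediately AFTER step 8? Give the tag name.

After 1 (firstChild): tr
After 2 (nextSibling): body
After 3 (firstChild): aside
After 4 (firstChild): a
After 5 (nextSibling): ul
After 6 (nextSibling): meta
After 7 (nextSibling): meta (no-op, stayed)
After 8 (firstChild): input

Answer: input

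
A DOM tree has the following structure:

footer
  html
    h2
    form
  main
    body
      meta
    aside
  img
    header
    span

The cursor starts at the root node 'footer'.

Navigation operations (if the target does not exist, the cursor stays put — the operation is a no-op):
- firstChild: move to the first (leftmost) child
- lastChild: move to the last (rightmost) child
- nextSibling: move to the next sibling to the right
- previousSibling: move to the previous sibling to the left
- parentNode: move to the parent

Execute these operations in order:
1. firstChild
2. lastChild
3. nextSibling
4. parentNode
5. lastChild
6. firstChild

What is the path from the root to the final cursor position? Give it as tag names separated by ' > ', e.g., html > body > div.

After 1 (firstChild): html
After 2 (lastChild): form
After 3 (nextSibling): form (no-op, stayed)
After 4 (parentNode): html
After 5 (lastChild): form
After 6 (firstChild): form (no-op, stayed)

Answer: footer > html > form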